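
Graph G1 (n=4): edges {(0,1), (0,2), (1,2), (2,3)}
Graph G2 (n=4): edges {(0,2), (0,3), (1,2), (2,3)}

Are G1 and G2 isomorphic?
Yes, isomorphic

The graphs are isomorphic.
One valid mapping φ: V(G1) → V(G2): 0→0, 1→3, 2→2, 3→1

Verify φ preserves adjacency — for each edge of G1, its image is an edge of G2:
  (0,1) → (φ(0),φ(1)) = (0,3) ∈ E(G2) ✓
  (0,2) → (φ(0),φ(2)) = (0,2) ∈ E(G2) ✓
  (1,2) → (φ(1),φ(2)) = (2,3) ∈ E(G2) ✓
  (2,3) → (φ(2),φ(3)) = (1,2) ∈ E(G2) ✓
All 4 edges of G1 map to edges of G2, and |E(G1)| = |E(G2)| = 4, so φ is a bijection on edges as well as vertices. Hence G1 ≅ G2.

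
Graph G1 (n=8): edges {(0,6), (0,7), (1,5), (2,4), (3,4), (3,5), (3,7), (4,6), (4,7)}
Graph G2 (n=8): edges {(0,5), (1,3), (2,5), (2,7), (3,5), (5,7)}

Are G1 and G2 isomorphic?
No, not isomorphic

The graphs are NOT isomorphic.

Degrees in G1: deg(0)=2, deg(1)=1, deg(2)=1, deg(3)=3, deg(4)=4, deg(5)=2, deg(6)=2, deg(7)=3.
Sorted degree sequence of G1: [4, 3, 3, 2, 2, 2, 1, 1].
Degrees in G2: deg(0)=1, deg(1)=1, deg(2)=2, deg(3)=2, deg(4)=0, deg(5)=4, deg(6)=0, deg(7)=2.
Sorted degree sequence of G2: [4, 2, 2, 2, 1, 1, 0, 0].
The (sorted) degree sequence is an isomorphism invariant, so since G1 and G2 have different degree sequences they cannot be isomorphic.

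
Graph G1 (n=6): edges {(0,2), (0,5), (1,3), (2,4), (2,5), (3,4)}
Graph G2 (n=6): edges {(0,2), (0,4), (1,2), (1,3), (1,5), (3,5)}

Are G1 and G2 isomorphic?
Yes, isomorphic

The graphs are isomorphic.
One valid mapping φ: V(G1) → V(G2): 0→3, 1→4, 2→1, 3→0, 4→2, 5→5

Verify φ preserves adjacency — for each edge of G1, its image is an edge of G2:
  (0,2) → (φ(0),φ(2)) = (1,3) ∈ E(G2) ✓
  (0,5) → (φ(0),φ(5)) = (3,5) ∈ E(G2) ✓
  (1,3) → (φ(1),φ(3)) = (0,4) ∈ E(G2) ✓
  (2,4) → (φ(2),φ(4)) = (1,2) ∈ E(G2) ✓
  (2,5) → (φ(2),φ(5)) = (1,5) ∈ E(G2) ✓
  (3,4) → (φ(3),φ(4)) = (0,2) ∈ E(G2) ✓
All 6 edges of G1 map to edges of G2, and |E(G1)| = |E(G2)| = 6, so φ is a bijection on edges as well as vertices. Hence G1 ≅ G2.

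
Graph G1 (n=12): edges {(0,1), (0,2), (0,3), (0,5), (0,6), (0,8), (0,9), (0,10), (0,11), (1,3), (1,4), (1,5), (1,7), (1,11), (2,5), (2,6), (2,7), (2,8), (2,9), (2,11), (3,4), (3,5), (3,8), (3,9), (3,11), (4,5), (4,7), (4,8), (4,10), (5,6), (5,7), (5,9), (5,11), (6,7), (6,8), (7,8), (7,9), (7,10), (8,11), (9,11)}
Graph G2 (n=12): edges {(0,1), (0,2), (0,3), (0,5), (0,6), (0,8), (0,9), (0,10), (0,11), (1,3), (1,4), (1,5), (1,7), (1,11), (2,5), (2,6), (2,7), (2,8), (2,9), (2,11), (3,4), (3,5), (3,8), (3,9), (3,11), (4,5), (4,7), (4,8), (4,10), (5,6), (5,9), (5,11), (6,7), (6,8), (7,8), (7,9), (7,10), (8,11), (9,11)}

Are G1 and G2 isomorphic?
No, not isomorphic

The graphs are NOT isomorphic.

Counting edges: G1 has 40 edge(s); G2 has 39 edge(s).
Edge count is an isomorphism invariant (a bijection on vertices induces a bijection on edges), so differing edge counts rule out isomorphism.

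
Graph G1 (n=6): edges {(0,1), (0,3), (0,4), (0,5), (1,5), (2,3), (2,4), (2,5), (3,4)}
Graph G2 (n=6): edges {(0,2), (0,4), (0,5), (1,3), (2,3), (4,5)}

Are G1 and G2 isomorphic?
No, not isomorphic

The graphs are NOT isomorphic.

Degrees in G1: deg(0)=4, deg(1)=2, deg(2)=3, deg(3)=3, deg(4)=3, deg(5)=3.
Sorted degree sequence of G1: [4, 3, 3, 3, 3, 2].
Degrees in G2: deg(0)=3, deg(1)=1, deg(2)=2, deg(3)=2, deg(4)=2, deg(5)=2.
Sorted degree sequence of G2: [3, 2, 2, 2, 2, 1].
The (sorted) degree sequence is an isomorphism invariant, so since G1 and G2 have different degree sequences they cannot be isomorphic.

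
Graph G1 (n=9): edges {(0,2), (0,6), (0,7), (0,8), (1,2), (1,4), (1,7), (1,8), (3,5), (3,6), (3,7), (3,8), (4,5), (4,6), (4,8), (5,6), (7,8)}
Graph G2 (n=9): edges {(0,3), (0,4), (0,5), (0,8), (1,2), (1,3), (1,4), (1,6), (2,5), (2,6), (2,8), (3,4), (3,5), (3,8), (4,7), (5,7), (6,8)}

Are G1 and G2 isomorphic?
Yes, isomorphic

The graphs are isomorphic.
One valid mapping φ: V(G1) → V(G2): 0→5, 1→4, 2→7, 3→8, 4→1, 5→6, 6→2, 7→0, 8→3

Verify φ preserves adjacency — for each edge of G1, its image is an edge of G2:
  (0,2) → (φ(0),φ(2)) = (5,7) ∈ E(G2) ✓
  (0,6) → (φ(0),φ(6)) = (2,5) ∈ E(G2) ✓
  (0,7) → (φ(0),φ(7)) = (0,5) ∈ E(G2) ✓
  (0,8) → (φ(0),φ(8)) = (3,5) ∈ E(G2) ✓
  (1,2) → (φ(1),φ(2)) = (4,7) ∈ E(G2) ✓
  (1,4) → (φ(1),φ(4)) = (1,4) ∈ E(G2) ✓
  (1,7) → (φ(1),φ(7)) = (0,4) ∈ E(G2) ✓
  (1,8) → (φ(1),φ(8)) = (3,4) ∈ E(G2) ✓
  (3,5) → (φ(3),φ(5)) = (6,8) ∈ E(G2) ✓
  (3,6) → (φ(3),φ(6)) = (2,8) ∈ E(G2) ✓
  (3,7) → (φ(3),φ(7)) = (0,8) ∈ E(G2) ✓
  (3,8) → (φ(3),φ(8)) = (3,8) ∈ E(G2) ✓
  (4,5) → (φ(4),φ(5)) = (1,6) ∈ E(G2) ✓
  (4,6) → (φ(4),φ(6)) = (1,2) ∈ E(G2) ✓
  (4,8) → (φ(4),φ(8)) = (1,3) ∈ E(G2) ✓
  (5,6) → (φ(5),φ(6)) = (2,6) ∈ E(G2) ✓
  (7,8) → (φ(7),φ(8)) = (0,3) ∈ E(G2) ✓
All 17 edges of G1 map to edges of G2, and |E(G1)| = |E(G2)| = 17, so φ is a bijection on edges as well as vertices. Hence G1 ≅ G2.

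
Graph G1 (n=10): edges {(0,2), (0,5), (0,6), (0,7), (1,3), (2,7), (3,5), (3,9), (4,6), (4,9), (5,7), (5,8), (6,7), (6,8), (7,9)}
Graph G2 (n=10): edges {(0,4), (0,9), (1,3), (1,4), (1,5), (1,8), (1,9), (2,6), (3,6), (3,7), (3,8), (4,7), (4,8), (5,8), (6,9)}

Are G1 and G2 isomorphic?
Yes, isomorphic

The graphs are isomorphic.
One valid mapping φ: V(G1) → V(G2): 0→8, 1→2, 2→5, 3→6, 4→0, 5→3, 6→4, 7→1, 8→7, 9→9

Verify φ preserves adjacency — for each edge of G1, its image is an edge of G2:
  (0,2) → (φ(0),φ(2)) = (5,8) ∈ E(G2) ✓
  (0,5) → (φ(0),φ(5)) = (3,8) ∈ E(G2) ✓
  (0,6) → (φ(0),φ(6)) = (4,8) ∈ E(G2) ✓
  (0,7) → (φ(0),φ(7)) = (1,8) ∈ E(G2) ✓
  (1,3) → (φ(1),φ(3)) = (2,6) ∈ E(G2) ✓
  (2,7) → (φ(2),φ(7)) = (1,5) ∈ E(G2) ✓
  (3,5) → (φ(3),φ(5)) = (3,6) ∈ E(G2) ✓
  (3,9) → (φ(3),φ(9)) = (6,9) ∈ E(G2) ✓
  (4,6) → (φ(4),φ(6)) = (0,4) ∈ E(G2) ✓
  (4,9) → (φ(4),φ(9)) = (0,9) ∈ E(G2) ✓
  (5,7) → (φ(5),φ(7)) = (1,3) ∈ E(G2) ✓
  (5,8) → (φ(5),φ(8)) = (3,7) ∈ E(G2) ✓
  (6,7) → (φ(6),φ(7)) = (1,4) ∈ E(G2) ✓
  (6,8) → (φ(6),φ(8)) = (4,7) ∈ E(G2) ✓
  (7,9) → (φ(7),φ(9)) = (1,9) ∈ E(G2) ✓
All 15 edges of G1 map to edges of G2, and |E(G1)| = |E(G2)| = 15, so φ is a bijection on edges as well as vertices. Hence G1 ≅ G2.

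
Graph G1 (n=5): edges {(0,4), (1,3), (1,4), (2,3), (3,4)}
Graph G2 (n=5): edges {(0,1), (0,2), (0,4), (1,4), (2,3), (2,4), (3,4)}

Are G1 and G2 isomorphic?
No, not isomorphic

The graphs are NOT isomorphic.

Degrees in G1: deg(0)=1, deg(1)=2, deg(2)=1, deg(3)=3, deg(4)=3.
Sorted degree sequence of G1: [3, 3, 2, 1, 1].
Degrees in G2: deg(0)=3, deg(1)=2, deg(2)=3, deg(3)=2, deg(4)=4.
Sorted degree sequence of G2: [4, 3, 3, 2, 2].
The (sorted) degree sequence is an isomorphism invariant, so since G1 and G2 have different degree sequences they cannot be isomorphic.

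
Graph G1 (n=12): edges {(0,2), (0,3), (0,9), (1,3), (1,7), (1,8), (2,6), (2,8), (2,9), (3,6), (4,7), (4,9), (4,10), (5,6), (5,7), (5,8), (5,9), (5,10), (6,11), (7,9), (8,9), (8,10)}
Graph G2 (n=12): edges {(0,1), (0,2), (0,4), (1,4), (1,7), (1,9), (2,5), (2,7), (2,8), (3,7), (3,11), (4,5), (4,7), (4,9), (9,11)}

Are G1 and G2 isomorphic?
No, not isomorphic

The graphs are NOT isomorphic.

Connected components of G1: 1 component(s) with vertex sets [[0, 1, 2, 3, 4, 5, 6, 7, 8, 9, 10, 11]], sizes [12].
Connected components of G2: 3 component(s) with vertex sets [[6], [10], [0, 1, 2, 3, 4, 5, 7, 8, 9, 11]], sizes [1, 1, 10].
The number of connected components (and the multiset of component sizes) is an isomorphism invariant — an isomorphism maps each component of G1 bijectively onto a component of G2. Since G1 has 1 component(s) and G2 has 3, they cannot be isomorphic.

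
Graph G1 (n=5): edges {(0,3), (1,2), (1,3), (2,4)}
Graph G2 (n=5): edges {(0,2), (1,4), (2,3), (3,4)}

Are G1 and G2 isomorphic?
Yes, isomorphic

The graphs are isomorphic.
One valid mapping φ: V(G1) → V(G2): 0→1, 1→3, 2→2, 3→4, 4→0

Verify φ preserves adjacency — for each edge of G1, its image is an edge of G2:
  (0,3) → (φ(0),φ(3)) = (1,4) ∈ E(G2) ✓
  (1,2) → (φ(1),φ(2)) = (2,3) ∈ E(G2) ✓
  (1,3) → (φ(1),φ(3)) = (3,4) ∈ E(G2) ✓
  (2,4) → (φ(2),φ(4)) = (0,2) ∈ E(G2) ✓
All 4 edges of G1 map to edges of G2, and |E(G1)| = |E(G2)| = 4, so φ is a bijection on edges as well as vertices. Hence G1 ≅ G2.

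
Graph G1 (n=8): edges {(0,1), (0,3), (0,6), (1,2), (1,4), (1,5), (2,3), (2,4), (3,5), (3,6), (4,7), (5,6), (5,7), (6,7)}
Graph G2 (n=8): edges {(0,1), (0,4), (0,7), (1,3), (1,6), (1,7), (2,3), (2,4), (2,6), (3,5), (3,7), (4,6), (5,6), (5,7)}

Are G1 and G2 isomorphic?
Yes, isomorphic

The graphs are isomorphic.
One valid mapping φ: V(G1) → V(G2): 0→5, 1→6, 2→2, 3→3, 4→4, 5→1, 6→7, 7→0

Verify φ preserves adjacency — for each edge of G1, its image is an edge of G2:
  (0,1) → (φ(0),φ(1)) = (5,6) ∈ E(G2) ✓
  (0,3) → (φ(0),φ(3)) = (3,5) ∈ E(G2) ✓
  (0,6) → (φ(0),φ(6)) = (5,7) ∈ E(G2) ✓
  (1,2) → (φ(1),φ(2)) = (2,6) ∈ E(G2) ✓
  (1,4) → (φ(1),φ(4)) = (4,6) ∈ E(G2) ✓
  (1,5) → (φ(1),φ(5)) = (1,6) ∈ E(G2) ✓
  (2,3) → (φ(2),φ(3)) = (2,3) ∈ E(G2) ✓
  (2,4) → (φ(2),φ(4)) = (2,4) ∈ E(G2) ✓
  (3,5) → (φ(3),φ(5)) = (1,3) ∈ E(G2) ✓
  (3,6) → (φ(3),φ(6)) = (3,7) ∈ E(G2) ✓
  (4,7) → (φ(4),φ(7)) = (0,4) ∈ E(G2) ✓
  (5,6) → (φ(5),φ(6)) = (1,7) ∈ E(G2) ✓
  (5,7) → (φ(5),φ(7)) = (0,1) ∈ E(G2) ✓
  (6,7) → (φ(6),φ(7)) = (0,7) ∈ E(G2) ✓
All 14 edges of G1 map to edges of G2, and |E(G1)| = |E(G2)| = 14, so φ is a bijection on edges as well as vertices. Hence G1 ≅ G2.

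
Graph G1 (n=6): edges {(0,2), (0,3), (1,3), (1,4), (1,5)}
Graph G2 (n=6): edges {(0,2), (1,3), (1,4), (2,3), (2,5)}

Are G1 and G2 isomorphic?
Yes, isomorphic

The graphs are isomorphic.
One valid mapping φ: V(G1) → V(G2): 0→1, 1→2, 2→4, 3→3, 4→0, 5→5

Verify φ preserves adjacency — for each edge of G1, its image is an edge of G2:
  (0,2) → (φ(0),φ(2)) = (1,4) ∈ E(G2) ✓
  (0,3) → (φ(0),φ(3)) = (1,3) ∈ E(G2) ✓
  (1,3) → (φ(1),φ(3)) = (2,3) ∈ E(G2) ✓
  (1,4) → (φ(1),φ(4)) = (0,2) ∈ E(G2) ✓
  (1,5) → (φ(1),φ(5)) = (2,5) ∈ E(G2) ✓
All 5 edges of G1 map to edges of G2, and |E(G1)| = |E(G2)| = 5, so φ is a bijection on edges as well as vertices. Hence G1 ≅ G2.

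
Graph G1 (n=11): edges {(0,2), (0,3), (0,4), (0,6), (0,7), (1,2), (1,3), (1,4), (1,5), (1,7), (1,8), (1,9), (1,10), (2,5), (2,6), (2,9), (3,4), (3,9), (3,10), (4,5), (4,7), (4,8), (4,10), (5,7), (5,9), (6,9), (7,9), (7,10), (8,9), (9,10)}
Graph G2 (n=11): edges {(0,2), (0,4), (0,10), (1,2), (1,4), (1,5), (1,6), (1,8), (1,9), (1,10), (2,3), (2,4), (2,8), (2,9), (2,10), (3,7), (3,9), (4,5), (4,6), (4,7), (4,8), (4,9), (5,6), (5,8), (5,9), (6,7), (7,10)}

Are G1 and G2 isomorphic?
No, not isomorphic

The graphs are NOT isomorphic.

Counting triangles (3-cliques): G1 has 26, G2 has 20.
Triangle count is an isomorphism invariant, so differing triangle counts rule out isomorphism.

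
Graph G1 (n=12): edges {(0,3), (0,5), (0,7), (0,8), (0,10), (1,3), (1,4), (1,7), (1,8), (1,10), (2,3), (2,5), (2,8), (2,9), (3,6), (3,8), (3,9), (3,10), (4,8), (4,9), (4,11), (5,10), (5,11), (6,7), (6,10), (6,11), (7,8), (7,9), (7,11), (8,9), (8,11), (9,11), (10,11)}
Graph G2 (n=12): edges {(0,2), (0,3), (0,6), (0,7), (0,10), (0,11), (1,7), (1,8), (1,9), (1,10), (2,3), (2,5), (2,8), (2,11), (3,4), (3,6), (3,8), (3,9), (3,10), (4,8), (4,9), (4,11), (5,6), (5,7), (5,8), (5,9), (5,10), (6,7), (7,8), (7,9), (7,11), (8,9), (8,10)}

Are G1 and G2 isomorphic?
Yes, isomorphic

The graphs are isomorphic.
One valid mapping φ: V(G1) → V(G2): 0→2, 1→10, 2→4, 3→3, 4→1, 5→11, 6→6, 7→5, 8→8, 9→9, 10→0, 11→7

Verify φ preserves adjacency — for each edge of G1, its image is an edge of G2:
  (0,3) → (φ(0),φ(3)) = (2,3) ∈ E(G2) ✓
  (0,5) → (φ(0),φ(5)) = (2,11) ∈ E(G2) ✓
  (0,7) → (φ(0),φ(7)) = (2,5) ∈ E(G2) ✓
  (0,8) → (φ(0),φ(8)) = (2,8) ∈ E(G2) ✓
  (0,10) → (φ(0),φ(10)) = (0,2) ∈ E(G2) ✓
  (1,3) → (φ(1),φ(3)) = (3,10) ∈ E(G2) ✓
  (1,4) → (φ(1),φ(4)) = (1,10) ∈ E(G2) ✓
  (1,7) → (φ(1),φ(7)) = (5,10) ∈ E(G2) ✓
  (1,8) → (φ(1),φ(8)) = (8,10) ∈ E(G2) ✓
  (1,10) → (φ(1),φ(10)) = (0,10) ∈ E(G2) ✓
  (2,3) → (φ(2),φ(3)) = (3,4) ∈ E(G2) ✓
  (2,5) → (φ(2),φ(5)) = (4,11) ∈ E(G2) ✓
  (2,8) → (φ(2),φ(8)) = (4,8) ∈ E(G2) ✓
  (2,9) → (φ(2),φ(9)) = (4,9) ∈ E(G2) ✓
  (3,6) → (φ(3),φ(6)) = (3,6) ∈ E(G2) ✓
  (3,8) → (φ(3),φ(8)) = (3,8) ∈ E(G2) ✓
  (3,9) → (φ(3),φ(9)) = (3,9) ∈ E(G2) ✓
  (3,10) → (φ(3),φ(10)) = (0,3) ∈ E(G2) ✓
  (4,8) → (φ(4),φ(8)) = (1,8) ∈ E(G2) ✓
  (4,9) → (φ(4),φ(9)) = (1,9) ∈ E(G2) ✓
  (4,11) → (φ(4),φ(11)) = (1,7) ∈ E(G2) ✓
  (5,10) → (φ(5),φ(10)) = (0,11) ∈ E(G2) ✓
  (5,11) → (φ(5),φ(11)) = (7,11) ∈ E(G2) ✓
  (6,7) → (φ(6),φ(7)) = (5,6) ∈ E(G2) ✓
  (6,10) → (φ(6),φ(10)) = (0,6) ∈ E(G2) ✓
  (6,11) → (φ(6),φ(11)) = (6,7) ∈ E(G2) ✓
  (7,8) → (φ(7),φ(8)) = (5,8) ∈ E(G2) ✓
  (7,9) → (φ(7),φ(9)) = (5,9) ∈ E(G2) ✓
  (7,11) → (φ(7),φ(11)) = (5,7) ∈ E(G2) ✓
  (8,9) → (φ(8),φ(9)) = (8,9) ∈ E(G2) ✓
  (8,11) → (φ(8),φ(11)) = (7,8) ∈ E(G2) ✓
  (9,11) → (φ(9),φ(11)) = (7,9) ∈ E(G2) ✓
  (10,11) → (φ(10),φ(11)) = (0,7) ∈ E(G2) ✓
All 33 edges of G1 map to edges of G2, and |E(G1)| = |E(G2)| = 33, so φ is a bijection on edges as well as vertices. Hence G1 ≅ G2.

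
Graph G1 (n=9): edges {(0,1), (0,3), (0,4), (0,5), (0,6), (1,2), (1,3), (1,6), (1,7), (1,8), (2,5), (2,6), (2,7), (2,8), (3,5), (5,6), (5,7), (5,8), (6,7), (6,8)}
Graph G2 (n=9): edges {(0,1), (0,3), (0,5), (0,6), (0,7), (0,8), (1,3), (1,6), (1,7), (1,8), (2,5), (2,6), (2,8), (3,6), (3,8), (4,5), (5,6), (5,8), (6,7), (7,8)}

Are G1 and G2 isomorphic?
Yes, isomorphic

The graphs are isomorphic.
One valid mapping φ: V(G1) → V(G2): 0→5, 1→6, 2→1, 3→2, 4→4, 5→8, 6→0, 7→7, 8→3

Verify φ preserves adjacency — for each edge of G1, its image is an edge of G2:
  (0,1) → (φ(0),φ(1)) = (5,6) ∈ E(G2) ✓
  (0,3) → (φ(0),φ(3)) = (2,5) ∈ E(G2) ✓
  (0,4) → (φ(0),φ(4)) = (4,5) ∈ E(G2) ✓
  (0,5) → (φ(0),φ(5)) = (5,8) ∈ E(G2) ✓
  (0,6) → (φ(0),φ(6)) = (0,5) ∈ E(G2) ✓
  (1,2) → (φ(1),φ(2)) = (1,6) ∈ E(G2) ✓
  (1,3) → (φ(1),φ(3)) = (2,6) ∈ E(G2) ✓
  (1,6) → (φ(1),φ(6)) = (0,6) ∈ E(G2) ✓
  (1,7) → (φ(1),φ(7)) = (6,7) ∈ E(G2) ✓
  (1,8) → (φ(1),φ(8)) = (3,6) ∈ E(G2) ✓
  (2,5) → (φ(2),φ(5)) = (1,8) ∈ E(G2) ✓
  (2,6) → (φ(2),φ(6)) = (0,1) ∈ E(G2) ✓
  (2,7) → (φ(2),φ(7)) = (1,7) ∈ E(G2) ✓
  (2,8) → (φ(2),φ(8)) = (1,3) ∈ E(G2) ✓
  (3,5) → (φ(3),φ(5)) = (2,8) ∈ E(G2) ✓
  (5,6) → (φ(5),φ(6)) = (0,8) ∈ E(G2) ✓
  (5,7) → (φ(5),φ(7)) = (7,8) ∈ E(G2) ✓
  (5,8) → (φ(5),φ(8)) = (3,8) ∈ E(G2) ✓
  (6,7) → (φ(6),φ(7)) = (0,7) ∈ E(G2) ✓
  (6,8) → (φ(6),φ(8)) = (0,3) ∈ E(G2) ✓
All 20 edges of G1 map to edges of G2, and |E(G1)| = |E(G2)| = 20, so φ is a bijection on edges as well as vertices. Hence G1 ≅ G2.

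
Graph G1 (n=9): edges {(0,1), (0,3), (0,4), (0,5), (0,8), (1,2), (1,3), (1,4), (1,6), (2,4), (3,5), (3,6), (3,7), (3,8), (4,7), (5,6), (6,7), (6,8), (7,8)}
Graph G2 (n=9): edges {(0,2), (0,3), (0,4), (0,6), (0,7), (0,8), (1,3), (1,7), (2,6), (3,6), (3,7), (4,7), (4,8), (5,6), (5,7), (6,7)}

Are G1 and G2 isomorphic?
No, not isomorphic

The graphs are NOT isomorphic.

Counting triangles (3-cliques): G1 has 11, G2 has 9.
Triangle count is an isomorphism invariant, so differing triangle counts rule out isomorphism.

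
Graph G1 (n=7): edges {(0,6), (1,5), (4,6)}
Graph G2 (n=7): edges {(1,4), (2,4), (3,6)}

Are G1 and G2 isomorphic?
Yes, isomorphic

The graphs are isomorphic.
One valid mapping φ: V(G1) → V(G2): 0→1, 1→3, 2→0, 3→5, 4→2, 5→6, 6→4

Verify φ preserves adjacency — for each edge of G1, its image is an edge of G2:
  (0,6) → (φ(0),φ(6)) = (1,4) ∈ E(G2) ✓
  (1,5) → (φ(1),φ(5)) = (3,6) ∈ E(G2) ✓
  (4,6) → (φ(4),φ(6)) = (2,4) ∈ E(G2) ✓
All 3 edges of G1 map to edges of G2, and |E(G1)| = |E(G2)| = 3, so φ is a bijection on edges as well as vertices. Hence G1 ≅ G2.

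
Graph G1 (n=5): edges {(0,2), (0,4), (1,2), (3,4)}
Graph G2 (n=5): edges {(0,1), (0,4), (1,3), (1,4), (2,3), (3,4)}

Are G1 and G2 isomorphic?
No, not isomorphic

The graphs are NOT isomorphic.

Counting triangles (3-cliques): G1 has 0, G2 has 2.
Triangle count is an isomorphism invariant, so differing triangle counts rule out isomorphism.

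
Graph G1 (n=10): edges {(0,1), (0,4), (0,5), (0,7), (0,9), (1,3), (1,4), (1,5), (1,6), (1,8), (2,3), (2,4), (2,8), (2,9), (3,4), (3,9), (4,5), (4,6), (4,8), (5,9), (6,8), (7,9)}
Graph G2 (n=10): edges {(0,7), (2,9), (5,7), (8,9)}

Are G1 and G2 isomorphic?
No, not isomorphic

The graphs are NOT isomorphic.

Connected components of G1: 1 component(s) with vertex sets [[0, 1, 2, 3, 4, 5, 6, 7, 8, 9]], sizes [10].
Connected components of G2: 6 component(s) with vertex sets [[1], [3], [4], [6], [0, 5, 7], [2, 8, 9]], sizes [1, 1, 1, 1, 3, 3].
The number of connected components (and the multiset of component sizes) is an isomorphism invariant — an isomorphism maps each component of G1 bijectively onto a component of G2. Since G1 has 1 component(s) and G2 has 6, they cannot be isomorphic.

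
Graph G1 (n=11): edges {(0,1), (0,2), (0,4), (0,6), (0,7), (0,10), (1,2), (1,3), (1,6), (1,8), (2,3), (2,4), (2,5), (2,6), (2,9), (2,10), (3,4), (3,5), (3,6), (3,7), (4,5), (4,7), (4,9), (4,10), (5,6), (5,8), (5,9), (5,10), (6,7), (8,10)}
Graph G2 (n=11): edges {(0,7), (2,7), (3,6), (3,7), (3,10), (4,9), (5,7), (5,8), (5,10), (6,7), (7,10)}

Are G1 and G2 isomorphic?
No, not isomorphic

The graphs are NOT isomorphic.

Connected components of G1: 1 component(s) with vertex sets [[0, 1, 2, 3, 4, 5, 6, 7, 8, 9, 10]], sizes [11].
Connected components of G2: 3 component(s) with vertex sets [[1], [4, 9], [0, 2, 3, 5, 6, 7, 8, 10]], sizes [1, 2, 8].
The number of connected components (and the multiset of component sizes) is an isomorphism invariant — an isomorphism maps each component of G1 bijectively onto a component of G2. Since G1 has 1 component(s) and G2 has 3, they cannot be isomorphic.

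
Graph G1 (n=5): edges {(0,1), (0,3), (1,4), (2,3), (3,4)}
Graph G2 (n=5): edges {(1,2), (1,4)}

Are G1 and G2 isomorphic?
No, not isomorphic

The graphs are NOT isomorphic.

Connected components of G1: 1 component(s) with vertex sets [[0, 1, 2, 3, 4]], sizes [5].
Connected components of G2: 3 component(s) with vertex sets [[0], [3], [1, 2, 4]], sizes [1, 1, 3].
The number of connected components (and the multiset of component sizes) is an isomorphism invariant — an isomorphism maps each component of G1 bijectively onto a component of G2. Since G1 has 1 component(s) and G2 has 3, they cannot be isomorphic.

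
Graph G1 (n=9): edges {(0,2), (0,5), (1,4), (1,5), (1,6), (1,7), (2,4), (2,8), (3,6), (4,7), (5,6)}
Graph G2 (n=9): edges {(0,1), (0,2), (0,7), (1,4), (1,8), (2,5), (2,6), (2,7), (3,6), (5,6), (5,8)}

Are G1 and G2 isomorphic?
Yes, isomorphic

The graphs are isomorphic.
One valid mapping φ: V(G1) → V(G2): 0→8, 1→2, 2→1, 3→3, 4→0, 5→5, 6→6, 7→7, 8→4

Verify φ preserves adjacency — for each edge of G1, its image is an edge of G2:
  (0,2) → (φ(0),φ(2)) = (1,8) ∈ E(G2) ✓
  (0,5) → (φ(0),φ(5)) = (5,8) ∈ E(G2) ✓
  (1,4) → (φ(1),φ(4)) = (0,2) ∈ E(G2) ✓
  (1,5) → (φ(1),φ(5)) = (2,5) ∈ E(G2) ✓
  (1,6) → (φ(1),φ(6)) = (2,6) ∈ E(G2) ✓
  (1,7) → (φ(1),φ(7)) = (2,7) ∈ E(G2) ✓
  (2,4) → (φ(2),φ(4)) = (0,1) ∈ E(G2) ✓
  (2,8) → (φ(2),φ(8)) = (1,4) ∈ E(G2) ✓
  (3,6) → (φ(3),φ(6)) = (3,6) ∈ E(G2) ✓
  (4,7) → (φ(4),φ(7)) = (0,7) ∈ E(G2) ✓
  (5,6) → (φ(5),φ(6)) = (5,6) ∈ E(G2) ✓
All 11 edges of G1 map to edges of G2, and |E(G1)| = |E(G2)| = 11, so φ is a bijection on edges as well as vertices. Hence G1 ≅ G2.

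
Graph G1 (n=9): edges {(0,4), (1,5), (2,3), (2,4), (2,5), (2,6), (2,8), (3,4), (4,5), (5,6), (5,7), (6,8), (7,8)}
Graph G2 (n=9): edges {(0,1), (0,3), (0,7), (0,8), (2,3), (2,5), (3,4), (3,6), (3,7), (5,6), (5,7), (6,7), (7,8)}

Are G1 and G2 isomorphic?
Yes, isomorphic

The graphs are isomorphic.
One valid mapping φ: V(G1) → V(G2): 0→1, 1→4, 2→7, 3→8, 4→0, 5→3, 6→6, 7→2, 8→5

Verify φ preserves adjacency — for each edge of G1, its image is an edge of G2:
  (0,4) → (φ(0),φ(4)) = (0,1) ∈ E(G2) ✓
  (1,5) → (φ(1),φ(5)) = (3,4) ∈ E(G2) ✓
  (2,3) → (φ(2),φ(3)) = (7,8) ∈ E(G2) ✓
  (2,4) → (φ(2),φ(4)) = (0,7) ∈ E(G2) ✓
  (2,5) → (φ(2),φ(5)) = (3,7) ∈ E(G2) ✓
  (2,6) → (φ(2),φ(6)) = (6,7) ∈ E(G2) ✓
  (2,8) → (φ(2),φ(8)) = (5,7) ∈ E(G2) ✓
  (3,4) → (φ(3),φ(4)) = (0,8) ∈ E(G2) ✓
  (4,5) → (φ(4),φ(5)) = (0,3) ∈ E(G2) ✓
  (5,6) → (φ(5),φ(6)) = (3,6) ∈ E(G2) ✓
  (5,7) → (φ(5),φ(7)) = (2,3) ∈ E(G2) ✓
  (6,8) → (φ(6),φ(8)) = (5,6) ∈ E(G2) ✓
  (7,8) → (φ(7),φ(8)) = (2,5) ∈ E(G2) ✓
All 13 edges of G1 map to edges of G2, and |E(G1)| = |E(G2)| = 13, so φ is a bijection on edges as well as vertices. Hence G1 ≅ G2.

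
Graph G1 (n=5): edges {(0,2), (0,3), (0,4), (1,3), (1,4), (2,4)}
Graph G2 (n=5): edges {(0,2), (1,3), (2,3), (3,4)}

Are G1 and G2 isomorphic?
No, not isomorphic

The graphs are NOT isomorphic.

Counting triangles (3-cliques): G1 has 1, G2 has 0.
Triangle count is an isomorphism invariant, so differing triangle counts rule out isomorphism.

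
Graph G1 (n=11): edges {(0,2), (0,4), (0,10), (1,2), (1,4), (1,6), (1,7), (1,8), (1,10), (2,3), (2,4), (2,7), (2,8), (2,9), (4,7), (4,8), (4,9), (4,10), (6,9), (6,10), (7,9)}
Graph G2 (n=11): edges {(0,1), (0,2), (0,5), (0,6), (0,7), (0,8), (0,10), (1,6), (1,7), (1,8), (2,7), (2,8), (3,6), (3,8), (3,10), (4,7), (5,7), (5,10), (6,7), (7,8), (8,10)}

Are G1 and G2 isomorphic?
Yes, isomorphic

The graphs are isomorphic.
One valid mapping φ: V(G1) → V(G2): 0→5, 1→8, 2→7, 3→4, 4→0, 5→9, 6→3, 7→1, 8→2, 9→6, 10→10

Verify φ preserves adjacency — for each edge of G1, its image is an edge of G2:
  (0,2) → (φ(0),φ(2)) = (5,7) ∈ E(G2) ✓
  (0,4) → (φ(0),φ(4)) = (0,5) ∈ E(G2) ✓
  (0,10) → (φ(0),φ(10)) = (5,10) ∈ E(G2) ✓
  (1,2) → (φ(1),φ(2)) = (7,8) ∈ E(G2) ✓
  (1,4) → (φ(1),φ(4)) = (0,8) ∈ E(G2) ✓
  (1,6) → (φ(1),φ(6)) = (3,8) ∈ E(G2) ✓
  (1,7) → (φ(1),φ(7)) = (1,8) ∈ E(G2) ✓
  (1,8) → (φ(1),φ(8)) = (2,8) ∈ E(G2) ✓
  (1,10) → (φ(1),φ(10)) = (8,10) ∈ E(G2) ✓
  (2,3) → (φ(2),φ(3)) = (4,7) ∈ E(G2) ✓
  (2,4) → (φ(2),φ(4)) = (0,7) ∈ E(G2) ✓
  (2,7) → (φ(2),φ(7)) = (1,7) ∈ E(G2) ✓
  (2,8) → (φ(2),φ(8)) = (2,7) ∈ E(G2) ✓
  (2,9) → (φ(2),φ(9)) = (6,7) ∈ E(G2) ✓
  (4,7) → (φ(4),φ(7)) = (0,1) ∈ E(G2) ✓
  (4,8) → (φ(4),φ(8)) = (0,2) ∈ E(G2) ✓
  (4,9) → (φ(4),φ(9)) = (0,6) ∈ E(G2) ✓
  (4,10) → (φ(4),φ(10)) = (0,10) ∈ E(G2) ✓
  (6,9) → (φ(6),φ(9)) = (3,6) ∈ E(G2) ✓
  (6,10) → (φ(6),φ(10)) = (3,10) ∈ E(G2) ✓
  (7,9) → (φ(7),φ(9)) = (1,6) ∈ E(G2) ✓
All 21 edges of G1 map to edges of G2, and |E(G1)| = |E(G2)| = 21, so φ is a bijection on edges as well as vertices. Hence G1 ≅ G2.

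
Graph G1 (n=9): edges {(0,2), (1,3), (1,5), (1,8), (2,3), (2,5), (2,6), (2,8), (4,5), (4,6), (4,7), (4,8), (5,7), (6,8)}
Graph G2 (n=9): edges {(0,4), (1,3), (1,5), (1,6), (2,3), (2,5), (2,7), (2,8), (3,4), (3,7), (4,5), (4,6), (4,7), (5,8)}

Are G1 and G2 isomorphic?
Yes, isomorphic

The graphs are isomorphic.
One valid mapping φ: V(G1) → V(G2): 0→0, 1→1, 2→4, 3→6, 4→2, 5→5, 6→7, 7→8, 8→3

Verify φ preserves adjacency — for each edge of G1, its image is an edge of G2:
  (0,2) → (φ(0),φ(2)) = (0,4) ∈ E(G2) ✓
  (1,3) → (φ(1),φ(3)) = (1,6) ∈ E(G2) ✓
  (1,5) → (φ(1),φ(5)) = (1,5) ∈ E(G2) ✓
  (1,8) → (φ(1),φ(8)) = (1,3) ∈ E(G2) ✓
  (2,3) → (φ(2),φ(3)) = (4,6) ∈ E(G2) ✓
  (2,5) → (φ(2),φ(5)) = (4,5) ∈ E(G2) ✓
  (2,6) → (φ(2),φ(6)) = (4,7) ∈ E(G2) ✓
  (2,8) → (φ(2),φ(8)) = (3,4) ∈ E(G2) ✓
  (4,5) → (φ(4),φ(5)) = (2,5) ∈ E(G2) ✓
  (4,6) → (φ(4),φ(6)) = (2,7) ∈ E(G2) ✓
  (4,7) → (φ(4),φ(7)) = (2,8) ∈ E(G2) ✓
  (4,8) → (φ(4),φ(8)) = (2,3) ∈ E(G2) ✓
  (5,7) → (φ(5),φ(7)) = (5,8) ∈ E(G2) ✓
  (6,8) → (φ(6),φ(8)) = (3,7) ∈ E(G2) ✓
All 14 edges of G1 map to edges of G2, and |E(G1)| = |E(G2)| = 14, so φ is a bijection on edges as well as vertices. Hence G1 ≅ G2.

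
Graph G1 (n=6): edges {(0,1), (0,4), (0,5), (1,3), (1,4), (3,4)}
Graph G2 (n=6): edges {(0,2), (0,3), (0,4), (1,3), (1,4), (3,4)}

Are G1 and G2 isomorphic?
Yes, isomorphic

The graphs are isomorphic.
One valid mapping φ: V(G1) → V(G2): 0→0, 1→3, 2→5, 3→1, 4→4, 5→2

Verify φ preserves adjacency — for each edge of G1, its image is an edge of G2:
  (0,1) → (φ(0),φ(1)) = (0,3) ∈ E(G2) ✓
  (0,4) → (φ(0),φ(4)) = (0,4) ∈ E(G2) ✓
  (0,5) → (φ(0),φ(5)) = (0,2) ∈ E(G2) ✓
  (1,3) → (φ(1),φ(3)) = (1,3) ∈ E(G2) ✓
  (1,4) → (φ(1),φ(4)) = (3,4) ∈ E(G2) ✓
  (3,4) → (φ(3),φ(4)) = (1,4) ∈ E(G2) ✓
All 6 edges of G1 map to edges of G2, and |E(G1)| = |E(G2)| = 6, so φ is a bijection on edges as well as vertices. Hence G1 ≅ G2.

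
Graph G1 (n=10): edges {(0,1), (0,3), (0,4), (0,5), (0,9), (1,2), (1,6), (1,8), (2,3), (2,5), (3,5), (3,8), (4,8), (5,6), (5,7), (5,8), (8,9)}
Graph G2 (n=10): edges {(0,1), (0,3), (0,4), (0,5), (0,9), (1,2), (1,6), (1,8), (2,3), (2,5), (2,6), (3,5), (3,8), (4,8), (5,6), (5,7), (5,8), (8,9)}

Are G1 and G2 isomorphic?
No, not isomorphic

The graphs are NOT isomorphic.

Counting edges: G1 has 17 edge(s); G2 has 18 edge(s).
Edge count is an isomorphism invariant (a bijection on vertices induces a bijection on edges), so differing edge counts rule out isomorphism.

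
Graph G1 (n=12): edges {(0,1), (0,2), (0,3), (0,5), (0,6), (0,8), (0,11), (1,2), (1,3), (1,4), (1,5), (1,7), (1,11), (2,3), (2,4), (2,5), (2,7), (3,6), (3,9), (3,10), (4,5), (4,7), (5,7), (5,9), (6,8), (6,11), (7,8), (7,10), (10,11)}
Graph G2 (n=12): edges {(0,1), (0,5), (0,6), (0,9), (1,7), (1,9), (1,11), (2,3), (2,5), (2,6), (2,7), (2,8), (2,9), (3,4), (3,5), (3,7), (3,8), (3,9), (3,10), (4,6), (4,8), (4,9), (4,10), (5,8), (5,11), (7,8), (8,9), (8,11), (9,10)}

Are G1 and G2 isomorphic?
No, not isomorphic

The graphs are NOT isomorphic.

Degrees in G1: deg(0)=7, deg(1)=7, deg(2)=6, deg(3)=6, deg(4)=4, deg(5)=6, deg(6)=4, deg(7)=6, deg(8)=3, deg(9)=2, deg(10)=3, deg(11)=4.
Sorted degree sequence of G1: [7, 7, 6, 6, 6, 6, 4, 4, 4, 3, 3, 2].
Degrees in G2: deg(0)=4, deg(1)=4, deg(2)=6, deg(3)=7, deg(4)=5, deg(5)=5, deg(6)=3, deg(7)=4, deg(8)=7, deg(9)=7, deg(10)=3, deg(11)=3.
Sorted degree sequence of G2: [7, 7, 7, 6, 5, 5, 4, 4, 4, 3, 3, 3].
The (sorted) degree sequence is an isomorphism invariant, so since G1 and G2 have different degree sequences they cannot be isomorphic.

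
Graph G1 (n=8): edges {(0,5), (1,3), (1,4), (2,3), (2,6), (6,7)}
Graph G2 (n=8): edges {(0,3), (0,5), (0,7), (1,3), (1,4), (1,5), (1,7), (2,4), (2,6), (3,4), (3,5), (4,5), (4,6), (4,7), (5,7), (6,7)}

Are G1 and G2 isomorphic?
No, not isomorphic

The graphs are NOT isomorphic.

Degrees in G1: deg(0)=1, deg(1)=2, deg(2)=2, deg(3)=2, deg(4)=1, deg(5)=1, deg(6)=2, deg(7)=1.
Sorted degree sequence of G1: [2, 2, 2, 2, 1, 1, 1, 1].
Degrees in G2: deg(0)=3, deg(1)=4, deg(2)=2, deg(3)=4, deg(4)=6, deg(5)=5, deg(6)=3, deg(7)=5.
Sorted degree sequence of G2: [6, 5, 5, 4, 4, 3, 3, 2].
The (sorted) degree sequence is an isomorphism invariant, so since G1 and G2 have different degree sequences they cannot be isomorphic.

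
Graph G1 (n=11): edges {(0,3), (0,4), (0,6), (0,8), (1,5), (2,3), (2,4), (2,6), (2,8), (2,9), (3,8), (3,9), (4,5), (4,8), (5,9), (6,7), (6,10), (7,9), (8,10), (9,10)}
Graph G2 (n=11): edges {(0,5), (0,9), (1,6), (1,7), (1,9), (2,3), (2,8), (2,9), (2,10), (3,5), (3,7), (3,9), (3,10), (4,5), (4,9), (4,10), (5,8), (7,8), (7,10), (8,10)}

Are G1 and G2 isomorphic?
Yes, isomorphic

The graphs are isomorphic.
One valid mapping φ: V(G1) → V(G2): 0→8, 1→6, 2→3, 3→2, 4→7, 5→1, 6→5, 7→0, 8→10, 9→9, 10→4

Verify φ preserves adjacency — for each edge of G1, its image is an edge of G2:
  (0,3) → (φ(0),φ(3)) = (2,8) ∈ E(G2) ✓
  (0,4) → (φ(0),φ(4)) = (7,8) ∈ E(G2) ✓
  (0,6) → (φ(0),φ(6)) = (5,8) ∈ E(G2) ✓
  (0,8) → (φ(0),φ(8)) = (8,10) ∈ E(G2) ✓
  (1,5) → (φ(1),φ(5)) = (1,6) ∈ E(G2) ✓
  (2,3) → (φ(2),φ(3)) = (2,3) ∈ E(G2) ✓
  (2,4) → (φ(2),φ(4)) = (3,7) ∈ E(G2) ✓
  (2,6) → (φ(2),φ(6)) = (3,5) ∈ E(G2) ✓
  (2,8) → (φ(2),φ(8)) = (3,10) ∈ E(G2) ✓
  (2,9) → (φ(2),φ(9)) = (3,9) ∈ E(G2) ✓
  (3,8) → (φ(3),φ(8)) = (2,10) ∈ E(G2) ✓
  (3,9) → (φ(3),φ(9)) = (2,9) ∈ E(G2) ✓
  (4,5) → (φ(4),φ(5)) = (1,7) ∈ E(G2) ✓
  (4,8) → (φ(4),φ(8)) = (7,10) ∈ E(G2) ✓
  (5,9) → (φ(5),φ(9)) = (1,9) ∈ E(G2) ✓
  (6,7) → (φ(6),φ(7)) = (0,5) ∈ E(G2) ✓
  (6,10) → (φ(6),φ(10)) = (4,5) ∈ E(G2) ✓
  (7,9) → (φ(7),φ(9)) = (0,9) ∈ E(G2) ✓
  (8,10) → (φ(8),φ(10)) = (4,10) ∈ E(G2) ✓
  (9,10) → (φ(9),φ(10)) = (4,9) ∈ E(G2) ✓
All 20 edges of G1 map to edges of G2, and |E(G1)| = |E(G2)| = 20, so φ is a bijection on edges as well as vertices. Hence G1 ≅ G2.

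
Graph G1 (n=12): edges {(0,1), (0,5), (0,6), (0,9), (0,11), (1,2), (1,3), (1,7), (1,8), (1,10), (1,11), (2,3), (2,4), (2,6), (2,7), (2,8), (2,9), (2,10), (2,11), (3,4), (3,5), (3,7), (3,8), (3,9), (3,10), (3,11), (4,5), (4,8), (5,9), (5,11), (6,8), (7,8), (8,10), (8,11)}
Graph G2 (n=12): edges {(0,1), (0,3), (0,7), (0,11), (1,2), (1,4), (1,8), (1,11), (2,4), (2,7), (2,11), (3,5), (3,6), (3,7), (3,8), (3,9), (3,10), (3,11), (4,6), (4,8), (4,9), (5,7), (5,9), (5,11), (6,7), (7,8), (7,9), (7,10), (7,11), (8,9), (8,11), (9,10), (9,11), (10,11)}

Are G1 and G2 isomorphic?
Yes, isomorphic

The graphs are isomorphic.
One valid mapping φ: V(G1) → V(G2): 0→4, 1→9, 2→7, 3→11, 4→0, 5→1, 6→6, 7→5, 8→3, 9→2, 10→10, 11→8

Verify φ preserves adjacency — for each edge of G1, its image is an edge of G2:
  (0,1) → (φ(0),φ(1)) = (4,9) ∈ E(G2) ✓
  (0,5) → (φ(0),φ(5)) = (1,4) ∈ E(G2) ✓
  (0,6) → (φ(0),φ(6)) = (4,6) ∈ E(G2) ✓
  (0,9) → (φ(0),φ(9)) = (2,4) ∈ E(G2) ✓
  (0,11) → (φ(0),φ(11)) = (4,8) ∈ E(G2) ✓
  (1,2) → (φ(1),φ(2)) = (7,9) ∈ E(G2) ✓
  (1,3) → (φ(1),φ(3)) = (9,11) ∈ E(G2) ✓
  (1,7) → (φ(1),φ(7)) = (5,9) ∈ E(G2) ✓
  (1,8) → (φ(1),φ(8)) = (3,9) ∈ E(G2) ✓
  (1,10) → (φ(1),φ(10)) = (9,10) ∈ E(G2) ✓
  (1,11) → (φ(1),φ(11)) = (8,9) ∈ E(G2) ✓
  (2,3) → (φ(2),φ(3)) = (7,11) ∈ E(G2) ✓
  (2,4) → (φ(2),φ(4)) = (0,7) ∈ E(G2) ✓
  (2,6) → (φ(2),φ(6)) = (6,7) ∈ E(G2) ✓
  (2,7) → (φ(2),φ(7)) = (5,7) ∈ E(G2) ✓
  (2,8) → (φ(2),φ(8)) = (3,7) ∈ E(G2) ✓
  (2,9) → (φ(2),φ(9)) = (2,7) ∈ E(G2) ✓
  (2,10) → (φ(2),φ(10)) = (7,10) ∈ E(G2) ✓
  (2,11) → (φ(2),φ(11)) = (7,8) ∈ E(G2) ✓
  (3,4) → (φ(3),φ(4)) = (0,11) ∈ E(G2) ✓
  (3,5) → (φ(3),φ(5)) = (1,11) ∈ E(G2) ✓
  (3,7) → (φ(3),φ(7)) = (5,11) ∈ E(G2) ✓
  (3,8) → (φ(3),φ(8)) = (3,11) ∈ E(G2) ✓
  (3,9) → (φ(3),φ(9)) = (2,11) ∈ E(G2) ✓
  (3,10) → (φ(3),φ(10)) = (10,11) ∈ E(G2) ✓
  (3,11) → (φ(3),φ(11)) = (8,11) ∈ E(G2) ✓
  (4,5) → (φ(4),φ(5)) = (0,1) ∈ E(G2) ✓
  (4,8) → (φ(4),φ(8)) = (0,3) ∈ E(G2) ✓
  (5,9) → (φ(5),φ(9)) = (1,2) ∈ E(G2) ✓
  (5,11) → (φ(5),φ(11)) = (1,8) ∈ E(G2) ✓
  (6,8) → (φ(6),φ(8)) = (3,6) ∈ E(G2) ✓
  (7,8) → (φ(7),φ(8)) = (3,5) ∈ E(G2) ✓
  (8,10) → (φ(8),φ(10)) = (3,10) ∈ E(G2) ✓
  (8,11) → (φ(8),φ(11)) = (3,8) ∈ E(G2) ✓
All 34 edges of G1 map to edges of G2, and |E(G1)| = |E(G2)| = 34, so φ is a bijection on edges as well as vertices. Hence G1 ≅ G2.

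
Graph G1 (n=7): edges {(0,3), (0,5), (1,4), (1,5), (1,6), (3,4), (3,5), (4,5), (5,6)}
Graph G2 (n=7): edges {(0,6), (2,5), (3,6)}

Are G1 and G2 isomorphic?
No, not isomorphic

The graphs are NOT isomorphic.

Connected components of G1: 2 component(s) with vertex sets [[2], [0, 1, 3, 4, 5, 6]], sizes [1, 6].
Connected components of G2: 4 component(s) with vertex sets [[1], [4], [2, 5], [0, 3, 6]], sizes [1, 1, 2, 3].
The number of connected components (and the multiset of component sizes) is an isomorphism invariant — an isomorphism maps each component of G1 bijectively onto a component of G2. Since G1 has 2 component(s) and G2 has 4, they cannot be isomorphic.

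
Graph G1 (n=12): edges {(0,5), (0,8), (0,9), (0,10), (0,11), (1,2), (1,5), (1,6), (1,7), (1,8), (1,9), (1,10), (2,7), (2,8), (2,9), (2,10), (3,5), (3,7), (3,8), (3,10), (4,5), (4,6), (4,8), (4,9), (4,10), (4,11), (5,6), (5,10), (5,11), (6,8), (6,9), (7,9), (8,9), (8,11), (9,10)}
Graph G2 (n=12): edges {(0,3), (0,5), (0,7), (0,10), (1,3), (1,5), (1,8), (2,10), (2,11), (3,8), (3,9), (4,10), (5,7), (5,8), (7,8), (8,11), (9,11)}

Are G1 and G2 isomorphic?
No, not isomorphic

The graphs are NOT isomorphic.

Connected components of G1: 1 component(s) with vertex sets [[0, 1, 2, 3, 4, 5, 6, 7, 8, 9, 10, 11]], sizes [12].
Connected components of G2: 2 component(s) with vertex sets [[6], [0, 1, 2, 3, 4, 5, 7, 8, 9, 10, 11]], sizes [1, 11].
The number of connected components (and the multiset of component sizes) is an isomorphism invariant — an isomorphism maps each component of G1 bijectively onto a component of G2. Since G1 has 1 component(s) and G2 has 2, they cannot be isomorphic.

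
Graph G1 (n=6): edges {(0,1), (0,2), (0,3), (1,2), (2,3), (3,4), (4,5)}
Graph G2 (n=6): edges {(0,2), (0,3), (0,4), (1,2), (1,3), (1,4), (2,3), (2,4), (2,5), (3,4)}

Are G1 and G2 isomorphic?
No, not isomorphic

The graphs are NOT isomorphic.

Degrees in G1: deg(0)=3, deg(1)=2, deg(2)=3, deg(3)=3, deg(4)=2, deg(5)=1.
Sorted degree sequence of G1: [3, 3, 3, 2, 2, 1].
Degrees in G2: deg(0)=3, deg(1)=3, deg(2)=5, deg(3)=4, deg(4)=4, deg(5)=1.
Sorted degree sequence of G2: [5, 4, 4, 3, 3, 1].
The (sorted) degree sequence is an isomorphism invariant, so since G1 and G2 have different degree sequences they cannot be isomorphic.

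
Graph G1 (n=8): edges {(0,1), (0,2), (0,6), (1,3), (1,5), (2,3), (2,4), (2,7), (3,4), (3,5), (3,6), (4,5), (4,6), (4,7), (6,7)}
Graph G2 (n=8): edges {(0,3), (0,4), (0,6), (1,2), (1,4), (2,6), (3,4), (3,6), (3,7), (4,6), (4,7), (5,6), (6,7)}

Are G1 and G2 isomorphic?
No, not isomorphic

The graphs are NOT isomorphic.

Degrees in G1: deg(0)=3, deg(1)=3, deg(2)=4, deg(3)=5, deg(4)=5, deg(5)=3, deg(6)=4, deg(7)=3.
Sorted degree sequence of G1: [5, 5, 4, 4, 3, 3, 3, 3].
Degrees in G2: deg(0)=3, deg(1)=2, deg(2)=2, deg(3)=4, deg(4)=5, deg(5)=1, deg(6)=6, deg(7)=3.
Sorted degree sequence of G2: [6, 5, 4, 3, 3, 2, 2, 1].
The (sorted) degree sequence is an isomorphism invariant, so since G1 and G2 have different degree sequences they cannot be isomorphic.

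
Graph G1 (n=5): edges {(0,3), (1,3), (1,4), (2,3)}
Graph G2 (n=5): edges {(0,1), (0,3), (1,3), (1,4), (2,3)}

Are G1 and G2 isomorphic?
No, not isomorphic

The graphs are NOT isomorphic.

Counting edges: G1 has 4 edge(s); G2 has 5 edge(s).
Edge count is an isomorphism invariant (a bijection on vertices induces a bijection on edges), so differing edge counts rule out isomorphism.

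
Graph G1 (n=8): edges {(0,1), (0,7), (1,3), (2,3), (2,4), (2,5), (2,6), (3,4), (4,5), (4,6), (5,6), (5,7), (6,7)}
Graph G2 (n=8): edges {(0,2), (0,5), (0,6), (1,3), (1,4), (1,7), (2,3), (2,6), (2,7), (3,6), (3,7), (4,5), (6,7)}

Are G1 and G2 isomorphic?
Yes, isomorphic

The graphs are isomorphic.
One valid mapping φ: V(G1) → V(G2): 0→5, 1→4, 2→7, 3→1, 4→3, 5→6, 6→2, 7→0

Verify φ preserves adjacency — for each edge of G1, its image is an edge of G2:
  (0,1) → (φ(0),φ(1)) = (4,5) ∈ E(G2) ✓
  (0,7) → (φ(0),φ(7)) = (0,5) ∈ E(G2) ✓
  (1,3) → (φ(1),φ(3)) = (1,4) ∈ E(G2) ✓
  (2,3) → (φ(2),φ(3)) = (1,7) ∈ E(G2) ✓
  (2,4) → (φ(2),φ(4)) = (3,7) ∈ E(G2) ✓
  (2,5) → (φ(2),φ(5)) = (6,7) ∈ E(G2) ✓
  (2,6) → (φ(2),φ(6)) = (2,7) ∈ E(G2) ✓
  (3,4) → (φ(3),φ(4)) = (1,3) ∈ E(G2) ✓
  (4,5) → (φ(4),φ(5)) = (3,6) ∈ E(G2) ✓
  (4,6) → (φ(4),φ(6)) = (2,3) ∈ E(G2) ✓
  (5,6) → (φ(5),φ(6)) = (2,6) ∈ E(G2) ✓
  (5,7) → (φ(5),φ(7)) = (0,6) ∈ E(G2) ✓
  (6,7) → (φ(6),φ(7)) = (0,2) ∈ E(G2) ✓
All 13 edges of G1 map to edges of G2, and |E(G1)| = |E(G2)| = 13, so φ is a bijection on edges as well as vertices. Hence G1 ≅ G2.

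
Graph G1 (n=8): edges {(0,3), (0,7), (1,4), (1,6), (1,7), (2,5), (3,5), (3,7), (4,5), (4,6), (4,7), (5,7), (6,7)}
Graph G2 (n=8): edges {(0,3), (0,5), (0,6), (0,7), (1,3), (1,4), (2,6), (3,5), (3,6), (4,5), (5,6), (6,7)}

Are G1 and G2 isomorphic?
No, not isomorphic

The graphs are NOT isomorphic.

Counting triangles (3-cliques): G1 has 7, G2 has 5.
Triangle count is an isomorphism invariant, so differing triangle counts rule out isomorphism.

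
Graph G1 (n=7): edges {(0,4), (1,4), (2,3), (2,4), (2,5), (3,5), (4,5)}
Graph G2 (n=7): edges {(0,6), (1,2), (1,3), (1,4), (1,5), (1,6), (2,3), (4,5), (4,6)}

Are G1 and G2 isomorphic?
No, not isomorphic

The graphs are NOT isomorphic.

Degrees in G1: deg(0)=1, deg(1)=1, deg(2)=3, deg(3)=2, deg(4)=4, deg(5)=3, deg(6)=0.
Sorted degree sequence of G1: [4, 3, 3, 2, 1, 1, 0].
Degrees in G2: deg(0)=1, deg(1)=5, deg(2)=2, deg(3)=2, deg(4)=3, deg(5)=2, deg(6)=3.
Sorted degree sequence of G2: [5, 3, 3, 2, 2, 2, 1].
The (sorted) degree sequence is an isomorphism invariant, so since G1 and G2 have different degree sequences they cannot be isomorphic.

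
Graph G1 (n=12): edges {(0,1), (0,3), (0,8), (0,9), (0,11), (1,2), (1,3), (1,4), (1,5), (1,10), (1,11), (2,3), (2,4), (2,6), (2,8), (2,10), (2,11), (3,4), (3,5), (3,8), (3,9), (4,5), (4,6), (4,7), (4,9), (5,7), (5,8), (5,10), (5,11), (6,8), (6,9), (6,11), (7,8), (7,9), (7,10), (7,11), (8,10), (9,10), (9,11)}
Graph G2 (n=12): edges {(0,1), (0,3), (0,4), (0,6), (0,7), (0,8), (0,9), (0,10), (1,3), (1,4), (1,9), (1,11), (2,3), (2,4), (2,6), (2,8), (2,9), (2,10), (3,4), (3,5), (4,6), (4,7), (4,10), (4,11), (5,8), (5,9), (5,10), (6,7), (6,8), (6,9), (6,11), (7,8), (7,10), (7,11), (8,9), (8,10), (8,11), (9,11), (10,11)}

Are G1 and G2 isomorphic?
No, not isomorphic

The graphs are NOT isomorphic.

Degrees in G1: deg(0)=5, deg(1)=7, deg(2)=7, deg(3)=7, deg(4)=7, deg(5)=7, deg(6)=5, deg(7)=6, deg(8)=7, deg(9)=7, deg(10)=6, deg(11)=7.
Sorted degree sequence of G1: [7, 7, 7, 7, 7, 7, 7, 7, 6, 6, 5, 5].
Degrees in G2: deg(0)=8, deg(1)=5, deg(2)=6, deg(3)=5, deg(4)=8, deg(5)=4, deg(6)=7, deg(7)=6, deg(8)=8, deg(9)=7, deg(10)=7, deg(11)=7.
Sorted degree sequence of G2: [8, 8, 8, 7, 7, 7, 7, 6, 6, 5, 5, 4].
The (sorted) degree sequence is an isomorphism invariant, so since G1 and G2 have different degree sequences they cannot be isomorphic.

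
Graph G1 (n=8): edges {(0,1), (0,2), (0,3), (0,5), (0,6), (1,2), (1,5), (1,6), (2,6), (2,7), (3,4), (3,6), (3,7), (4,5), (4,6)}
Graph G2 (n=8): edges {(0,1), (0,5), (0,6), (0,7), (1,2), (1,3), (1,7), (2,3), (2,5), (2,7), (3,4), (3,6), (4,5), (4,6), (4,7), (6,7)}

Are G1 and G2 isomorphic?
No, not isomorphic

The graphs are NOT isomorphic.

Counting triangles (3-cliques): G1 has 7, G2 has 6.
Triangle count is an isomorphism invariant, so differing triangle counts rule out isomorphism.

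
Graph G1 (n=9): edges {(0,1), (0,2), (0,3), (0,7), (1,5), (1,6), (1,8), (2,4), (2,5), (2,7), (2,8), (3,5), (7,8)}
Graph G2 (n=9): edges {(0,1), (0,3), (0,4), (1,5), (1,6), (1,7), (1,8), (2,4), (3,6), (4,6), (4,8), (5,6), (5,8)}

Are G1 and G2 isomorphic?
Yes, isomorphic

The graphs are isomorphic.
One valid mapping φ: V(G1) → V(G2): 0→6, 1→4, 2→1, 3→3, 4→7, 5→0, 6→2, 7→5, 8→8

Verify φ preserves adjacency — for each edge of G1, its image is an edge of G2:
  (0,1) → (φ(0),φ(1)) = (4,6) ∈ E(G2) ✓
  (0,2) → (φ(0),φ(2)) = (1,6) ∈ E(G2) ✓
  (0,3) → (φ(0),φ(3)) = (3,6) ∈ E(G2) ✓
  (0,7) → (φ(0),φ(7)) = (5,6) ∈ E(G2) ✓
  (1,5) → (φ(1),φ(5)) = (0,4) ∈ E(G2) ✓
  (1,6) → (φ(1),φ(6)) = (2,4) ∈ E(G2) ✓
  (1,8) → (φ(1),φ(8)) = (4,8) ∈ E(G2) ✓
  (2,4) → (φ(2),φ(4)) = (1,7) ∈ E(G2) ✓
  (2,5) → (φ(2),φ(5)) = (0,1) ∈ E(G2) ✓
  (2,7) → (φ(2),φ(7)) = (1,5) ∈ E(G2) ✓
  (2,8) → (φ(2),φ(8)) = (1,8) ∈ E(G2) ✓
  (3,5) → (φ(3),φ(5)) = (0,3) ∈ E(G2) ✓
  (7,8) → (φ(7),φ(8)) = (5,8) ∈ E(G2) ✓
All 13 edges of G1 map to edges of G2, and |E(G1)| = |E(G2)| = 13, so φ is a bijection on edges as well as vertices. Hence G1 ≅ G2.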